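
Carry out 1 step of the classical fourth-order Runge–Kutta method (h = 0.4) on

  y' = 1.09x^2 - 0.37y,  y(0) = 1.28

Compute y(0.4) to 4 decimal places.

1.1263

RK4: k1 = f(x_n, y_n); k2 = f(x_n + h/2, y_n + (h/2)·k1); k3 = f(x_n + h/2, y_n + (h/2)·k2); k4 = f(x_n + h, y_n + h·k3); y_{n+1} = y_n + (h/6)·(k1 + 2k2 + 2k3 + k4).
x=0.000000, y=1.280000:
  k1 = f(0.000000, 1.280000) = -0.473600
  k2 = f(0.200000, 1.185280) = -0.394954
  k3 = f(0.200000, 1.201009) = -0.400773
  k4 = f(0.400000, 1.119691) = -0.239886
  y ← 1.280000 + (0.4/6)·(k1 + 2k2 + 2k3 + k4) = 1.126337
y(0.4) ≈ 1.1263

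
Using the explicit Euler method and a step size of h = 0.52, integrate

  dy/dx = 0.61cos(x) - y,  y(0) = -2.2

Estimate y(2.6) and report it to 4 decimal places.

Euler: y_{n+1} = y_n + h·f(x_n, y_n).
x=0.000000, y=-2.200000: f=2.810000 → y ← -2.200000 + 0.52·2.810000 = -0.738800
x=0.520000, y=-0.738800: f=1.268170 → y ← -0.738800 + 0.52·1.268170 = -0.079352
x=1.040000, y=-0.079352: f=0.388146 → y ← -0.079352 + 0.52·0.388146 = 0.122484
x=1.560000, y=0.122484: f=-0.115899 → y ← 0.122484 + 0.52·(-0.115899) = 0.062217
x=2.080000, y=0.062217: f=-0.359581 → y ← 0.062217 + 0.52·(-0.359581) = -0.124765
y(2.6) ≈ -0.1248

-0.1248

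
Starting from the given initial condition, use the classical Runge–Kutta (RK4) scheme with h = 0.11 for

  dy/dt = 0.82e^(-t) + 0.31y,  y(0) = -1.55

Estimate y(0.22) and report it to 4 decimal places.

-1.4916

RK4: k1 = f(t_n, y_n); k2 = f(t_n + h/2, y_n + (h/2)·k1); k3 = f(t_n + h/2, y_n + (h/2)·k2); k4 = f(t_n + h, y_n + h·k3); y_{n+1} = y_n + (h/6)·(k1 + 2k2 + 2k3 + k4).
t=0.000000, y=-1.550000:
  k1 = f(0.000000, -1.550000) = 0.339500
  k2 = f(0.055000, -1.531327) = 0.301406
  k3 = f(0.055000, -1.533423) = 0.300757
  k4 = f(0.110000, -1.516917) = 0.264340
  y ← -1.550000 + (0.11/6)·(k1 + 2k2 + 2k3 + k4) = -1.516850
t=0.110000, y=-1.516850:
  k1 = f(0.110000, -1.516850) = 0.264360
  k2 = f(0.165000, -1.502310) = 0.229557
  k3 = f(0.165000, -1.504225) = 0.228963
  k4 = f(0.220000, -1.491664) = 0.195649
  y ← -1.516850 + (0.11/6)·(k1 + 2k2 + 2k3 + k4) = -1.491604
y(0.22) ≈ -1.4916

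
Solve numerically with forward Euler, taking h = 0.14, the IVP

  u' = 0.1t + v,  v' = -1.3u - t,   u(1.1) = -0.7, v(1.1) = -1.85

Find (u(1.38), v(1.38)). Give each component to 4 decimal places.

-1.1890, -1.8785

Euler on (u,v): u_{n+1} = u_n + h·u', v_{n+1} = v_n + h·v'.
1.100000: (-0.700000, -1.850000); f=(-1.740000, -0.190000) → (-0.943600, -1.876600)
1.240000: (-0.943600, -1.876600); f=(-1.752600, -0.013320) → (-1.188964, -1.878465)
(u(1.38), v(1.38)) ≈ (-1.1890, -1.8785)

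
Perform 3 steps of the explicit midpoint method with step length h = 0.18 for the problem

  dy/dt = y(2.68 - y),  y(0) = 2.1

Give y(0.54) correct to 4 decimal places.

2.5107

Midpoint: k1 = f(t_n, y_n); k2 = f(t_n + h/2, y_n + (h/2)·k1); y_{n+1} = y_n + h·k2.
t=0.000000, y=2.100000:
  k1 = f(0.000000, 2.100000) = 1.218000
  k2 = f(0.090000, 2.209620) = 1.039361
  y ← 2.100000 + 0.18·1.039361 = 2.287085
t=0.180000, y=2.287085:
  k1 = f(0.180000, 2.287085) = 0.898630
  k2 = f(0.270000, 2.367962) = 0.738895
  y ← 2.287085 + 0.18·0.738895 = 2.420086
t=0.360000, y=2.420086:
  k1 = f(0.360000, 2.420086) = 0.629014
  k2 = f(0.450000, 2.476697) = 0.503519
  y ← 2.420086 + 0.18·0.503519 = 2.510720
y(0.54) ≈ 2.5107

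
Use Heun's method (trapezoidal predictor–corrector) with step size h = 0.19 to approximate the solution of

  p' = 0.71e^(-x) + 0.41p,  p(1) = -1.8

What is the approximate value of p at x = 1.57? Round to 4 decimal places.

-2.1436

Heun: k1 = f(x_n, p_n); k2 = f(x_n + h, p_n + h·k1); p_{n+1} = p_n + (h/2)·(k1 + k2).
x=1.000000, p=-1.800000:
  k1 = f(1.000000, -1.800000) = -0.476806
  k2 = f(1.190000, -1.890593) = -0.559146
  p ← -1.800000 + (0.19/2)·(-0.476806 + (-0.559146)) = -1.898415
x=1.190000, p=-1.898415:
  k1 = f(1.190000, -1.898415) = -0.562353
  k2 = f(1.380000, -2.005263) = -0.643537
  p ← -1.898415 + (0.19/2)·(-0.562353 + (-0.643537)) = -2.012975
x=1.380000, p=-2.012975:
  k1 = f(1.380000, -2.012975) = -0.646699
  k2 = f(1.570000, -2.135848) = -0.727986
  p ← -2.012975 + (0.19/2)·(-0.646699 + (-0.727986)) = -2.143570
p(1.57) ≈ -2.1436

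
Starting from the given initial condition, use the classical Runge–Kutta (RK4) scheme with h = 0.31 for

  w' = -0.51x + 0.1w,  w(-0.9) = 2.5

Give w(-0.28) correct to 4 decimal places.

2.8534

RK4: k1 = f(x_n, w_n); k2 = f(x_n + h/2, w_n + (h/2)·k1); k3 = f(x_n + h/2, w_n + (h/2)·k2); k4 = f(x_n + h, w_n + h·k3); w_{n+1} = w_n + (h/6)·(k1 + 2k2 + 2k3 + k4).
x=-0.900000, w=2.500000:
  k1 = f(-0.900000, 2.500000) = 0.709000
  k2 = f(-0.745000, 2.609895) = 0.640939
  k3 = f(-0.745000, 2.599346) = 0.639885
  k4 = f(-0.590000, 2.698364) = 0.570736
  w ← 2.500000 + (0.31/6)·(k1 + 2k2 + 2k3 + k4) = 2.698472
x=-0.590000, w=2.698472:
  k1 = f(-0.590000, 2.698472) = 0.570747
  k2 = f(-0.435000, 2.786937) = 0.500544
  k3 = f(-0.435000, 2.776056) = 0.499456
  k4 = f(-0.280000, 2.853303) = 0.428130
  w ← 2.698472 + (0.31/6)·(k1 + 2k2 + 2k3 + k4) = 2.853413
w(-0.28) ≈ 2.8534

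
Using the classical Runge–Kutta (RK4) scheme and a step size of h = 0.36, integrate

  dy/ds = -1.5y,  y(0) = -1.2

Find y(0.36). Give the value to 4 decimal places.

-0.6997

RK4: k1 = f(s_n, y_n); k2 = f(s_n + h/2, y_n + (h/2)·k1); k3 = f(s_n + h/2, y_n + (h/2)·k2); k4 = f(s_n + h, y_n + h·k3); y_{n+1} = y_n + (h/6)·(k1 + 2k2 + 2k3 + k4).
s=0.000000, y=-1.200000:
  k1 = f(0.000000, -1.200000) = 1.800000
  k2 = f(0.180000, -0.876000) = 1.314000
  k3 = f(0.180000, -0.963480) = 1.445220
  k4 = f(0.360000, -0.679721) = 1.019581
  y ← -1.200000 + (0.36/6)·(k1 + 2k2 + 2k3 + k4) = -0.699719
y(0.36) ≈ -0.6997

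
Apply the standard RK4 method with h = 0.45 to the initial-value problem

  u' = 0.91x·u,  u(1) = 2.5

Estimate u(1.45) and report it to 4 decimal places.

RK4: k1 = f(x_n, u_n); k2 = f(x_n + h/2, u_n + (h/2)·k1); k3 = f(x_n + h/2, u_n + (h/2)·k2); k4 = f(x_n + h, u_n + h·k3); u_{n+1} = u_n + (h/6)·(k1 + 2k2 + 2k3 + k4).
x=1.000000, u=2.500000:
  k1 = f(1.000000, 2.500000) = 2.275000
  k2 = f(1.225000, 3.011875) = 3.357488
  k3 = f(1.225000, 3.255435) = 3.628996
  k4 = f(1.450000, 4.133048) = 5.453557
  u ← 2.500000 + (0.45/6)·(k1 + 2k2 + 2k3 + k4) = 4.127614
u(1.45) ≈ 4.1276

4.1276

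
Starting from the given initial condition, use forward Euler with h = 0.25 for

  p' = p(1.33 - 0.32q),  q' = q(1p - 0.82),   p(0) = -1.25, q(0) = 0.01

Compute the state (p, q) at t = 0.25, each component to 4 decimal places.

Euler on (p,q): p_{n+1} = p_n + h·p', q_{n+1} = q_n + h·q'.
0.000000: (-1.250000, 0.010000); f=(-1.658500, -0.020700) → (-1.664625, 0.004825)
(p(0.25), q(0.25)) ≈ (-1.6646, 0.0048)

-1.6646, 0.0048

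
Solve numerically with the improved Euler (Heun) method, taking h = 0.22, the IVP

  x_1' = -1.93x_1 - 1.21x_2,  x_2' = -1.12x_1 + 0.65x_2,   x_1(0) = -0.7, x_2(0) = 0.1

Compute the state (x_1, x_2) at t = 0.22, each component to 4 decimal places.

-0.5117, 0.2668

Heun on (x_1,x_2): k1 = f(t_n, state_n); k2 = f(t_n + h, state_n + h·k1); state_{n+1} = state_n + (h/2)·(k1 + k2).
0.000000: (-0.700000, 0.100000)
  k1 = (1.230000, 0.849000)
  predictor → (-0.429400, 0.286780)
  k2 = (0.481738, 0.667335)
  → (-0.511709, 0.266797)
(x_1(0.22), x_2(0.22)) ≈ (-0.5117, 0.2668)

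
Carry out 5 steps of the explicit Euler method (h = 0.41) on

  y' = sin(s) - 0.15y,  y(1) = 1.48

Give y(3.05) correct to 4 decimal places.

Euler: y_{n+1} = y_n + h·f(s_n, y_n).
s=1.000000, y=1.480000: f=0.619471 → y ← 1.480000 + 0.41·0.619471 = 1.733983
s=1.410000, y=1.733983: f=0.727003 → y ← 1.733983 + 0.41·0.727003 = 2.032054
s=1.820000, y=2.032054: f=0.664301 → y ← 2.032054 + 0.41·0.664301 = 2.304418
s=2.230000, y=2.304418: f=0.444818 → y ← 2.304418 + 0.41·0.444818 = 2.486793
s=2.640000, y=2.486793: f=0.107804 → y ← 2.486793 + 0.41·0.107804 = 2.530992
y(3.05) ≈ 2.5310

2.5310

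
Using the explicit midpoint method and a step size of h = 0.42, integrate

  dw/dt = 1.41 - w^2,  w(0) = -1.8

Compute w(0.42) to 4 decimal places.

-3.2117

Midpoint: k1 = f(t_n, w_n); k2 = f(t_n + h/2, w_n + (h/2)·k1); w_{n+1} = w_n + h·k2.
t=0.000000, w=-1.800000:
  k1 = f(0.000000, -1.800000) = -1.830000
  k2 = f(0.210000, -2.184300) = -3.361166
  w ← -1.800000 + 0.42·(-3.361166) = -3.211690
w(0.42) ≈ -3.2117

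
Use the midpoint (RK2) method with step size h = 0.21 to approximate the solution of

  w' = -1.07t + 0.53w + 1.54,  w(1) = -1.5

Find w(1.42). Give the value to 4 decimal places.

Midpoint: k1 = f(t_n, w_n); k2 = f(t_n + h/2, w_n + (h/2)·k1); w_{n+1} = w_n + h·k2.
t=1.000000, w=-1.500000:
  k1 = f(1.000000, -1.500000) = -0.325000
  k2 = f(1.105000, -1.534125) = -0.455436
  w ← -1.500000 + 0.21·(-0.455436) = -1.595642
t=1.210000, w=-1.595642:
  k1 = f(1.210000, -1.595642) = -0.600390
  k2 = f(1.315000, -1.658683) = -0.746152
  w ← -1.595642 + 0.21·(-0.746152) = -1.752333
w(1.42) ≈ -1.7523

-1.7523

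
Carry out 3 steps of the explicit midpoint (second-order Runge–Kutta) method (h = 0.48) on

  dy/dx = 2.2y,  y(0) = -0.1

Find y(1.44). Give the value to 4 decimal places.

-1.7853

Midpoint: k1 = f(x_n, y_n); k2 = f(x_n + h/2, y_n + (h/2)·k1); y_{n+1} = y_n + h·k2.
x=0.000000, y=-0.100000:
  k1 = f(0.000000, -0.100000) = -0.220000
  k2 = f(0.240000, -0.152800) = -0.336160
  y ← -0.100000 + 0.48·(-0.336160) = -0.261357
x=0.480000, y=-0.261357:
  k1 = f(0.480000, -0.261357) = -0.574985
  k2 = f(0.720000, -0.399353) = -0.878577
  y ← -0.261357 + 0.48·(-0.878577) = -0.683074
x=0.960000, y=-0.683074:
  k1 = f(0.960000, -0.683074) = -1.502762
  k2 = f(1.200000, -1.043737) = -2.296221
  y ← -0.683074 + 0.48·(-2.296221) = -1.785260
y(1.44) ≈ -1.7853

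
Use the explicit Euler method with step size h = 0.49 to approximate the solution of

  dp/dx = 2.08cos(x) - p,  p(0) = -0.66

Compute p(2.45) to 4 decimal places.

-0.0213

Euler: p_{n+1} = p_n + h·f(x_n, p_n).
x=0.000000, p=-0.660000: f=2.740000 → p ← -0.660000 + 0.49·2.740000 = 0.682600
x=0.490000, p=0.682600: f=1.152652 → p ← 0.682600 + 0.49·1.152652 = 1.247400
x=0.980000, p=1.247400: f=-0.088793 → p ← 1.247400 + 0.49·(-0.088793) = 1.203891
x=1.470000, p=1.203891: f=-0.994590 → p ← 1.203891 + 0.49·(-0.994590) = 0.716542
x=1.960000, p=0.716542: f=-1.505802 → p ← 0.716542 + 0.49·(-1.505802) = -0.021301
p(2.45) ≈ -0.0213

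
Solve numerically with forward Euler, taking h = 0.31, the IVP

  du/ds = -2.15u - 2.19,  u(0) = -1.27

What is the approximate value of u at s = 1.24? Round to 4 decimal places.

Euler: u_{n+1} = u_n + h·f(s_n, u_n).
s=0.000000, u=-1.270000: f=0.540500 → u ← -1.270000 + 0.31·0.540500 = -1.102445
s=0.310000, u=-1.102445: f=0.180257 → u ← -1.102445 + 0.31·0.180257 = -1.046565
s=0.620000, u=-1.046565: f=0.060116 → u ← -1.046565 + 0.31·0.060116 = -1.027930
s=0.930000, u=-1.027930: f=0.020049 → u ← -1.027930 + 0.31·0.020049 = -1.021715
u(1.24) ≈ -1.0217

-1.0217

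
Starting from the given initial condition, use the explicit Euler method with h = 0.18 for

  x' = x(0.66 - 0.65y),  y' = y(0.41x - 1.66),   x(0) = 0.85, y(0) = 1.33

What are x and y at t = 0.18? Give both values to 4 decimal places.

0.8187, 1.0160

Euler on (x,y): x_{n+1} = x_n + h·x', y_{n+1} = y_n + h·y'.
0.000000: (0.850000, 1.330000); f=(-0.173825, -1.744295) → (0.818712, 1.016027)
(x(0.18), y(0.18)) ≈ (0.8187, 1.0160)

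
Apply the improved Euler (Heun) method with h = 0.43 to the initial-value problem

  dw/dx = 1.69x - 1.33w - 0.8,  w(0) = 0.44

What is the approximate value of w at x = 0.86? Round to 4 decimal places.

0.2349

Heun: k1 = f(x_n, w_n); k2 = f(x_n + h, w_n + h·k1); w_{n+1} = w_n + (h/2)·(k1 + k2).
x=0.000000, w=0.440000:
  k1 = f(0.000000, 0.440000) = -1.385200
  k2 = f(0.430000, -0.155636) = 0.133696
  w ← 0.440000 + (0.43/2)·(-1.385200 + 0.133696) = 0.170927
x=0.430000, w=0.170927:
  k1 = f(0.430000, 0.170927) = -0.300632
  k2 = f(0.860000, 0.041655) = 0.597999
  w ← 0.170927 + (0.43/2)·(-0.300632 + 0.597999) = 0.234860
w(0.86) ≈ 0.2349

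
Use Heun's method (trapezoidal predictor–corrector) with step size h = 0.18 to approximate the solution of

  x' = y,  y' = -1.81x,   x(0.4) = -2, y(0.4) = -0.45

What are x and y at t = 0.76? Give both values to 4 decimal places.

Heun on (x,y): k1 = f(t_n, state_n); k2 = f(t_n + h, state_n + h·k1); state_{n+1} = state_n + (h/2)·(k1 + k2).
0.400000: (-2.000000, -0.450000)
  k1 = (-0.450000, 3.620000)
  predictor → (-2.081000, 0.201600)
  k2 = (0.201600, 3.766610)
  → (-2.022356, 0.214795)
0.580000: (-2.022356, 0.214795)
  k1 = (0.214795, 3.660464)
  predictor → (-1.983693, 0.873678)
  k2 = (0.873678, 3.590484)
  → (-1.924393, 0.867380)
(x(0.76), y(0.76)) ≈ (-1.9244, 0.8674)

-1.9244, 0.8674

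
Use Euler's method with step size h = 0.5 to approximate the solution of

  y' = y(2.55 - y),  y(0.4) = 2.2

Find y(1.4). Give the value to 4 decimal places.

Euler: y_{n+1} = y_n + h·f(x_n, y_n).
x=0.400000, y=2.200000: f=0.770000 → y ← 2.200000 + 0.5·0.770000 = 2.585000
x=0.900000, y=2.585000: f=-0.090475 → y ← 2.585000 + 0.5·(-0.090475) = 2.539762
y(1.4) ≈ 2.5398

2.5398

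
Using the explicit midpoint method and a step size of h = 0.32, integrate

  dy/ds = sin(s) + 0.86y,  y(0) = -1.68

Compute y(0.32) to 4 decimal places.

-2.1550

Midpoint: k1 = f(s_n, y_n); k2 = f(s_n + h/2, y_n + (h/2)·k1); y_{n+1} = y_n + h·k2.
s=0.000000, y=-1.680000:
  k1 = f(0.000000, -1.680000) = -1.444800
  k2 = f(0.160000, -1.911168) = -1.484286
  y ← -1.680000 + 0.32·(-1.484286) = -2.154972
y(0.32) ≈ -2.1550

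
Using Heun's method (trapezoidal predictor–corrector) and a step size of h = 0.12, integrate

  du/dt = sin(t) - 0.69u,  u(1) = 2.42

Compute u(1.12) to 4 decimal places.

2.3282

Heun: k1 = f(t_n, u_n); k2 = f(t_n + h, u_n + h·k1); u_{n+1} = u_n + (h/2)·(k1 + k2).
t=1.000000, u=2.420000:
  k1 = f(1.000000, 2.420000) = -0.828329
  k2 = f(1.120000, 2.320601) = -0.701114
  u ← 2.420000 + (0.12/2)·(-0.828329 + (-0.701114)) = 2.328233
u(1.12) ≈ 2.3282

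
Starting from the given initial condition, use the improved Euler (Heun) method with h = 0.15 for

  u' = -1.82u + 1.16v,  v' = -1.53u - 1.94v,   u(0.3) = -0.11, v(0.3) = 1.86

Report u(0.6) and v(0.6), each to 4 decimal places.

0.2842, 0.9834

Heun on (u,v): k1 = f(t_n, state_n); k2 = f(t_n + h, state_n + h·k1); state_{n+1} = state_n + (h/2)·(k1 + k2).
0.300000: (-0.110000, 1.860000)
  k1 = (2.357800, -3.440100)
  predictor → (0.243670, 1.343985)
  k2 = (1.115543, -2.980146)
  → (0.150501, 1.378482)
0.450000: (0.150501, 1.378482)
  k1 = (1.325127, -2.904520)
  predictor → (0.349270, 0.942803)
  k2 = (0.457981, -2.363422)
  → (0.284234, 0.983386)
(u(0.6), v(0.6)) ≈ (0.2842, 0.9834)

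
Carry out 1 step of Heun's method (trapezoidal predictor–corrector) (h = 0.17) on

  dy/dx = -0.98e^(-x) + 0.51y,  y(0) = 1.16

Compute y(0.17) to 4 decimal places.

Heun: k1 = f(x_n, y_n); k2 = f(x_n + h, y_n + h·k1); y_{n+1} = y_n + (h/2)·(k1 + k2).
x=0.000000, y=1.160000:
  k1 = f(0.000000, 1.160000) = -0.388400
  k2 = f(0.170000, 1.093972) = -0.268866
  y ← 1.160000 + (0.17/2)·(-0.388400 + (-0.268866)) = 1.104132
y(0.17) ≈ 1.1041

1.1041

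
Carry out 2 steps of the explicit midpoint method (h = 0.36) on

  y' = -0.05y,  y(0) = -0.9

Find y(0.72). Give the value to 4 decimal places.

Midpoint: k1 = f(x_n, y_n); k2 = f(x_n + h/2, y_n + (h/2)·k1); y_{n+1} = y_n + h·k2.
x=0.000000, y=-0.900000:
  k1 = f(0.000000, -0.900000) = 0.045000
  k2 = f(0.180000, -0.891900) = 0.044595
  y ← -0.900000 + 0.36·0.044595 = -0.883946
x=0.360000, y=-0.883946:
  k1 = f(0.360000, -0.883946) = 0.044197
  k2 = f(0.540000, -0.875990) = 0.043800
  y ← -0.883946 + 0.36·0.043800 = -0.868178
y(0.72) ≈ -0.8682

-0.8682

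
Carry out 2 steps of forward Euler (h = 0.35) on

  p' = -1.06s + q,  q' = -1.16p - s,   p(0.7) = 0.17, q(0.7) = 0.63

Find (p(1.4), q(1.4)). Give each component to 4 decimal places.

Euler on (p,q): p_{n+1} = p_n + h·p', q_{n+1} = q_n + h·q'.
0.700000: (0.170000, 0.630000); f=(-0.112000, -0.897200) → (0.130800, 0.315980)
1.050000: (0.130800, 0.315980); f=(-0.797020, -1.201728) → (-0.148157, -0.104625)
(p(1.4), q(1.4)) ≈ (-0.1482, -0.1046)

-0.1482, -0.1046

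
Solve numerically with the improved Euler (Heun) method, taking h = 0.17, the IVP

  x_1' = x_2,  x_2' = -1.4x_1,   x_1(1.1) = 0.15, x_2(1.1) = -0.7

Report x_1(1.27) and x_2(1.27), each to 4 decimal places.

Heun on (x_1,x_2): k1 = f(t_n, state_n); k2 = f(t_n + h, state_n + h·k1); state_{n+1} = state_n + (h/2)·(k1 + k2).
1.100000: (0.150000, -0.700000)
  k1 = (-0.700000, -0.210000)
  predictor → (0.031000, -0.735700)
  k2 = (-0.735700, -0.043400)
  → (0.027966, -0.721539)
(x_1(1.27), x_2(1.27)) ≈ (0.0280, -0.7215)

0.0280, -0.7215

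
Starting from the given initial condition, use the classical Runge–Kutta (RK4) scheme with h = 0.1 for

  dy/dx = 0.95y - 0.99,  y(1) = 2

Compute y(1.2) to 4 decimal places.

2.2004

RK4: k1 = f(x_n, y_n); k2 = f(x_n + h/2, y_n + (h/2)·k1); k3 = f(x_n + h/2, y_n + (h/2)·k2); k4 = f(x_n + h, y_n + h·k3); y_{n+1} = y_n + (h/6)·(k1 + 2k2 + 2k3 + k4).
x=1.000000, y=2.000000:
  k1 = f(1.000000, 2.000000) = 0.910000
  k2 = f(1.050000, 2.045500) = 0.953225
  k3 = f(1.050000, 2.047661) = 0.955278
  k4 = f(1.100000, 2.095528) = 1.000751
  y ← 2.000000 + (0.1/6)·(k1 + 2k2 + 2k3 + k4) = 2.095463
x=1.100000, y=2.095463:
  k1 = f(1.100000, 2.095463) = 1.000689
  k2 = f(1.150000, 2.145497) = 1.048222
  k3 = f(1.150000, 2.147874) = 1.050480
  k4 = f(1.200000, 2.200511) = 1.100485
  y ← 2.095463 + (0.1/6)·(k1 + 2k2 + 2k3 + k4) = 2.200439
y(1.2) ≈ 2.2004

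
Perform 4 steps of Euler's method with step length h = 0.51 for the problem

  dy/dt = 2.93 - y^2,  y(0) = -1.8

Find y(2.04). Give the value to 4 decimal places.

-10.2114

Euler: y_{n+1} = y_n + h·f(t_n, y_n).
t=0.000000, y=-1.800000: f=-0.310000 → y ← -1.800000 + 0.51·(-0.310000) = -1.958100
t=0.510000, y=-1.958100: f=-0.904156 → y ← -1.958100 + 0.51·(-0.904156) = -2.419219
t=1.020000, y=-2.419219: f=-2.922622 → y ← -2.419219 + 0.51·(-2.922622) = -3.909757
t=1.530000, y=-3.909757: f=-12.356198 → y ← -3.909757 + 0.51·(-12.356198) = -10.211418
y(2.04) ≈ -10.2114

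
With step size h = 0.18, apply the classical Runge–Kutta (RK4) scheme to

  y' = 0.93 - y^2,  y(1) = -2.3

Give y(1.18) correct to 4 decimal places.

RK4: k1 = f(s_n, y_n); k2 = f(s_n + h/2, y_n + (h/2)·k1); k3 = f(s_n + h/2, y_n + (h/2)·k2); k4 = f(s_n + h, y_n + h·k3); y_{n+1} = y_n + (h/6)·(k1 + 2k2 + 2k3 + k4).
s=1.000000, y=-2.300000:
  k1 = f(1.000000, -2.300000) = -4.360000
  k2 = f(1.090000, -2.692400) = -6.319018
  k3 = f(1.090000, -2.868712) = -7.299506
  k4 = f(1.180000, -3.613911) = -12.130354
  y ← -2.300000 + (0.18/6)·(k1 + 2k2 + 2k3 + k4) = -3.611822
y(1.18) ≈ -3.6118

-3.6118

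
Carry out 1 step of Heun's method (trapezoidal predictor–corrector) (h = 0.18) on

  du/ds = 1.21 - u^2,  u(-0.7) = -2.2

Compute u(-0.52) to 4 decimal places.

Heun: k1 = f(s_n, u_n); k2 = f(s_n + h, u_n + h·k1); u_{n+1} = u_n + (h/2)·(k1 + k2).
s=-0.700000, u=-2.200000:
  k1 = f(-0.700000, -2.200000) = -3.630000
  k2 = f(-0.520000, -2.853400) = -6.931892
  u ← -2.200000 + (0.18/2)·(-3.630000 + (-6.931892)) = -3.150570
u(-0.52) ≈ -3.1506

-3.1506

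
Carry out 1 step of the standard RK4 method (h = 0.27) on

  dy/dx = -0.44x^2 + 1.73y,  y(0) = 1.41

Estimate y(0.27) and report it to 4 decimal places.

2.2459

RK4: k1 = f(x_n, y_n); k2 = f(x_n + h/2, y_n + (h/2)·k1); k3 = f(x_n + h/2, y_n + (h/2)·k2); k4 = f(x_n + h, y_n + h·k3); y_{n+1} = y_n + (h/6)·(k1 + 2k2 + 2k3 + k4).
x=0.000000, y=1.410000:
  k1 = f(0.000000, 1.410000) = 2.439300
  k2 = f(0.135000, 1.739305) = 3.000980
  k3 = f(0.135000, 1.815132) = 3.132160
  k4 = f(0.270000, 2.255683) = 3.870256
  y ← 1.410000 + (0.27/6)·(k1 + 2k2 + 2k3 + k4) = 2.245913
y(0.27) ≈ 2.2459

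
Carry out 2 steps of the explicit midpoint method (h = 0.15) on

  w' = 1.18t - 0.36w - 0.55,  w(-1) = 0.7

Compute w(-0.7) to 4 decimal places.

Midpoint: k1 = f(t_n, w_n); k2 = f(t_n + h/2, w_n + (h/2)·k1); w_{n+1} = w_n + h·k2.
t=-1.000000, w=0.700000:
  k1 = f(-1.000000, 0.700000) = -1.982000
  k2 = f(-0.925000, 0.551350) = -1.839986
  w ← 0.700000 + 0.15·(-1.839986) = 0.424002
t=-0.850000, w=0.424002:
  k1 = f(-0.850000, 0.424002) = -1.705641
  k2 = f(-0.775000, 0.296079) = -1.571088
  w ← 0.424002 + 0.15·(-1.571088) = 0.188339
w(-0.7) ≈ 0.1883

0.1883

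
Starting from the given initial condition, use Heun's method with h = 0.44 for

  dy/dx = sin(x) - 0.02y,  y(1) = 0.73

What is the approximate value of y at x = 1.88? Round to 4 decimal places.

1.5411

Heun: k1 = f(x_n, y_n); k2 = f(x_n + h, y_n + h·k1); y_{n+1} = y_n + (h/2)·(k1 + k2).
x=1.000000, y=0.730000:
  k1 = f(1.000000, 0.730000) = 0.826871
  k2 = f(1.440000, 1.093823) = 0.969582
  y ← 0.730000 + (0.44/2)·(0.826871 + 0.969582) = 1.125220
x=1.440000, y=1.125220:
  k1 = f(1.440000, 1.125220) = 0.968954
  k2 = f(1.880000, 1.551559) = 0.921545
  y ← 1.125220 + (0.44/2)·(0.968954 + 0.921545) = 1.541129
y(1.88) ≈ 1.5411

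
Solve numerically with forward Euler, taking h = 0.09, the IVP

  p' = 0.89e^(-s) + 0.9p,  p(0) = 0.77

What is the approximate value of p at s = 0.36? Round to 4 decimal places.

Euler: p_{n+1} = p_n + h·f(s_n, p_n).
s=0.000000, p=0.770000: f=1.583000 → p ← 0.770000 + 0.09·1.583000 = 0.912470
s=0.090000, p=0.912470: f=1.634622 → p ← 0.912470 + 0.09·1.634622 = 1.059586
s=0.180000, p=1.059586: f=1.697018 → p ← 1.059586 + 0.09·1.697018 = 1.212318
s=0.270000, p=1.212318: f=1.770494 → p ← 1.212318 + 0.09·1.770494 = 1.371662
p(0.36) ≈ 1.3717

1.3717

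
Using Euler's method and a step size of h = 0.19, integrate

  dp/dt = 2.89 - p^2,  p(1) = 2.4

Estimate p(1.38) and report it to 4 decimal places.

1.7502

Euler: p_{n+1} = p_n + h·f(t_n, p_n).
t=1.000000, p=2.400000: f=-2.870000 → p ← 2.400000 + 0.19·(-2.870000) = 1.854700
t=1.190000, p=1.854700: f=-0.549912 → p ← 1.854700 + 0.19·(-0.549912) = 1.750217
p(1.38) ≈ 1.7502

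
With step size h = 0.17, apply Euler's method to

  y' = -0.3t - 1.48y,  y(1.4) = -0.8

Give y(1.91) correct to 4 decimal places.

Euler: y_{n+1} = y_n + h·f(t_n, y_n).
t=1.400000, y=-0.800000: f=0.764000 → y ← -0.800000 + 0.17·0.764000 = -0.670120
t=1.570000, y=-0.670120: f=0.520778 → y ← -0.670120 + 0.17·0.520778 = -0.581588
t=1.740000, y=-0.581588: f=0.338750 → y ← -0.581588 + 0.17·0.338750 = -0.524000
y(1.91) ≈ -0.5240

-0.5240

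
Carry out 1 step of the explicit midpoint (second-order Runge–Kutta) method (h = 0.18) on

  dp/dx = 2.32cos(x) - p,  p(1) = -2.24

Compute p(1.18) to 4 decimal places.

Midpoint: k1 = f(x_n, p_n); k2 = f(x_n + h/2, p_n + (h/2)·k1); p_{n+1} = p_n + h·k2.
x=1.000000, p=-2.240000:
  k1 = f(1.000000, -2.240000) = 3.493501
  k2 = f(1.090000, -1.925585) = 2.998551
  p ← -2.240000 + 0.18·2.998551 = -1.700261
p(1.18) ≈ -1.7003

-1.7003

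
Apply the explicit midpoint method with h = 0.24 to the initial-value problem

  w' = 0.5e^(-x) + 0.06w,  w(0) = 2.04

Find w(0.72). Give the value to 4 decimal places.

2.3925

Midpoint: k1 = f(x_n, w_n); k2 = f(x_n + h/2, w_n + (h/2)·k1); w_{n+1} = w_n + h·k2.
x=0.000000, w=2.040000:
  k1 = f(0.000000, 2.040000) = 0.622400
  k2 = f(0.120000, 2.114688) = 0.570341
  w ← 2.040000 + 0.24·0.570341 = 2.176882
x=0.240000, w=2.176882:
  k1 = f(0.240000, 2.176882) = 0.523927
  k2 = f(0.360000, 2.239753) = 0.483223
  w ← 2.176882 + 0.24·0.483223 = 2.292856
x=0.480000, w=2.292856:
  k1 = f(0.480000, 2.292856) = 0.446963
  k2 = f(0.600000, 2.346491) = 0.415195
  w ← 2.292856 + 0.24·0.415195 = 2.392502
w(0.72) ≈ 2.3925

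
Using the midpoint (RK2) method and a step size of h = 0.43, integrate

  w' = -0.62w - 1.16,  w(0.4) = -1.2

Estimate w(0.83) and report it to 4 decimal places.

Midpoint: k1 = f(s_n, w_n); k2 = f(s_n + h/2, w_n + (h/2)·k1); w_{n+1} = w_n + h·k2.
s=0.400000, w=-1.200000:
  k1 = f(0.400000, -1.200000) = -0.416000
  k2 = f(0.615000, -1.289440) = -0.360547
  w ← -1.200000 + 0.43·(-0.360547) = -1.355035
w(0.83) ≈ -1.3550

-1.3550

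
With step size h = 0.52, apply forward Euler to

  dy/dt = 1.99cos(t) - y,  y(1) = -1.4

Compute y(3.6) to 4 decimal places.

-1.5559

Euler: y_{n+1} = y_n + h·f(t_n, y_n).
t=1.000000, y=-1.400000: f=2.475202 → y ← -1.400000 + 0.52·2.475202 = -0.112895
t=1.520000, y=-0.112895: f=0.213936 → y ← -0.112895 + 0.52·0.213936 = -0.001648
t=2.040000, y=-0.001648: f=-0.898182 → y ← -0.001648 + 0.52·(-0.898182) = -0.468703
t=2.560000, y=-0.468703: f=-1.194119 → y ← -0.468703 + 0.52·(-1.194119) = -1.089645
t=3.080000, y=-1.089645: f=-0.896582 → y ← -1.089645 + 0.52·(-0.896582) = -1.555867
y(3.6) ≈ -1.5559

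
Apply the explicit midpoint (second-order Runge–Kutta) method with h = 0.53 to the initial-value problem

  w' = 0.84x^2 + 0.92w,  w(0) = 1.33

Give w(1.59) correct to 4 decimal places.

6.9994

Midpoint: k1 = f(x_n, w_n); k2 = f(x_n + h/2, w_n + (h/2)·k1); w_{n+1} = w_n + h·k2.
x=0.000000, w=1.330000:
  k1 = f(0.000000, 1.330000) = 1.223600
  k2 = f(0.265000, 1.654254) = 1.580903
  w ← 1.330000 + 0.53·1.580903 = 2.167878
x=0.530000, w=2.167878:
  k1 = f(0.530000, 2.167878) = 2.230404
  k2 = f(0.795000, 2.758936) = 3.069122
  w ← 2.167878 + 0.53·3.069122 = 3.794513
x=1.060000, w=3.794513:
  k1 = f(1.060000, 3.794513) = 4.434776
  k2 = f(1.325000, 4.969729) = 6.046875
  w ← 3.794513 + 0.53·6.046875 = 6.999357
w(1.59) ≈ 6.9994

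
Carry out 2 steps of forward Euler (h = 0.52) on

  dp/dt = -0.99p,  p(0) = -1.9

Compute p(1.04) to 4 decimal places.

-0.4473

Euler: p_{n+1} = p_n + h·f(t_n, p_n).
t=0.000000, p=-1.900000: f=1.881000 → p ← -1.900000 + 0.52·1.881000 = -0.921880
t=0.520000, p=-0.921880: f=0.912661 → p ← -0.921880 + 0.52·0.912661 = -0.447296
p(1.04) ≈ -0.4473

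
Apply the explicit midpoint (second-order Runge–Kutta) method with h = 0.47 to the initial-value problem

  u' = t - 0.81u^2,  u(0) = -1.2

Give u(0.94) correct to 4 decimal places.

-3.9757

Midpoint: k1 = f(t_n, u_n); k2 = f(t_n + h/2, u_n + (h/2)·k1); u_{n+1} = u_n + h·k2.
t=0.000000, u=-1.200000:
  k1 = f(0.000000, -1.200000) = -1.166400
  k2 = f(0.235000, -1.474104) = -1.525116
  u ← -1.200000 + 0.47·(-1.525116) = -1.916804
t=0.470000, u=-1.916804:
  k1 = f(0.470000, -1.916804) = -2.506053
  k2 = f(0.705000, -2.505727) = -4.380721
  u ← -1.916804 + 0.47·(-4.380721) = -3.975743
u(0.94) ≈ -3.9757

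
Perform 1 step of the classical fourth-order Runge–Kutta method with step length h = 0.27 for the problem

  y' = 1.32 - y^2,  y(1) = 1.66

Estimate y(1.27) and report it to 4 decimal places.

RK4: k1 = f(x_n, y_n); k2 = f(x_n + h/2, y_n + (h/2)·k1); k3 = f(x_n + h/2, y_n + (h/2)·k2); k4 = f(x_n + h, y_n + h·k3); y_{n+1} = y_n + (h/6)·(k1 + 2k2 + 2k3 + k4).
x=1.000000, y=1.660000:
  k1 = f(1.000000, 1.660000) = -1.435600
  k2 = f(1.135000, 1.466194) = -0.829725
  k3 = f(1.135000, 1.547987) = -1.076264
  k4 = f(1.270000, 1.369409) = -0.555280
  y ← 1.660000 + (0.27/6)·(k1 + 2k2 + 2k3 + k4) = 1.398871
y(1.27) ≈ 1.3989

1.3989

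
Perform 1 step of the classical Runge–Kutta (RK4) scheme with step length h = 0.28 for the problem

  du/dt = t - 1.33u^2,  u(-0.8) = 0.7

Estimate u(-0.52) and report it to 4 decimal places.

0.4052

RK4: k1 = f(t_n, u_n); k2 = f(t_n + h/2, u_n + (h/2)·k1); k3 = f(t_n + h/2, u_n + (h/2)·k2); k4 = f(t_n + h, u_n + h·k3); u_{n+1} = u_n + (h/6)·(k1 + 2k2 + 2k3 + k4).
t=-0.800000, u=0.700000:
  k1 = f(-0.800000, 0.700000) = -1.451700
  k2 = f(-0.660000, 0.496762) = -0.988207
  k3 = f(-0.660000, 0.561651) = -1.079551
  k4 = f(-0.520000, 0.397726) = -0.730387
  u ← 0.700000 + (0.28/6)·(k1 + 2k2 + 2k3 + k4) = 0.405178
u(-0.52) ≈ 0.4052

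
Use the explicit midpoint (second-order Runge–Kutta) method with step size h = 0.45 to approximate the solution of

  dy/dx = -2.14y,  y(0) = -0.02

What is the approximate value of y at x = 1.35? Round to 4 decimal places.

-0.0025

Midpoint: k1 = f(x_n, y_n); k2 = f(x_n + h/2, y_n + (h/2)·k1); y_{n+1} = y_n + h·k2.
x=0.000000, y=-0.020000:
  k1 = f(0.000000, -0.020000) = 0.042800
  k2 = f(0.225000, -0.010370) = 0.022192
  y ← -0.020000 + 0.45·0.022192 = -0.010014
x=0.450000, y=-0.010014:
  k1 = f(0.450000, -0.010014) = 0.021429
  k2 = f(0.675000, -0.005192) = 0.011111
  y ← -0.010014 + 0.45·0.011111 = -0.005014
x=0.900000, y=-0.005014:
  k1 = f(0.900000, -0.005014) = 0.010729
  k2 = f(1.125000, -0.002600) = 0.005563
  y ← -0.005014 + 0.45·0.005563 = -0.002510
y(1.35) ≈ -0.0025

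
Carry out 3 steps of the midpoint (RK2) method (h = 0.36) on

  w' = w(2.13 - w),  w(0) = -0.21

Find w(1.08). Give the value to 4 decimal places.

Midpoint: k1 = f(x_n, w_n); k2 = f(x_n + h/2, w_n + (h/2)·k1); w_{n+1} = w_n + h·k2.
x=0.000000, w=-0.210000:
  k1 = f(0.000000, -0.210000) = -0.491400
  k2 = f(0.180000, -0.298452) = -0.724776
  w ← -0.210000 + 0.36·(-0.724776) = -0.470919
x=0.360000, w=-0.470919:
  k1 = f(0.360000, -0.470919) = -1.224824
  k2 = f(0.540000, -0.691388) = -1.950673
  w ← -0.470919 + 0.36·(-1.950673) = -1.173162
x=0.720000, w=-1.173162:
  k1 = f(0.720000, -1.173162) = -3.875143
  k2 = f(0.900000, -1.870687) = -7.484036
  w ← -1.173162 + 0.36·(-7.484036) = -3.867415
w(1.08) ≈ -3.8674

-3.8674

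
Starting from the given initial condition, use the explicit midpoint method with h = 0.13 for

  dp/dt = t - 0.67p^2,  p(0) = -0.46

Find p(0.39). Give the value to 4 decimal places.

Midpoint: k1 = f(t_n, p_n); k2 = f(t_n + h/2, p_n + (h/2)·k1); p_{n+1} = p_n + h·k2.
t=0.000000, p=-0.460000:
  k1 = f(0.000000, -0.460000) = -0.141772
  k2 = f(0.065000, -0.469215) = -0.082509
  p ← -0.460000 + 0.13·(-0.082509) = -0.470726
t=0.130000, p=-0.470726:
  k1 = f(0.130000, -0.470726) = -0.018461
  k2 = f(0.195000, -0.471926) = 0.045781
  p ← -0.470726 + 0.13·0.045781 = -0.464775
t=0.260000, p=-0.464775:
  k1 = f(0.260000, -0.464775) = 0.115270
  k2 = f(0.325000, -0.457282) = 0.184898
  p ← -0.464775 + 0.13·0.184898 = -0.440738
p(0.39) ≈ -0.4407

-0.4407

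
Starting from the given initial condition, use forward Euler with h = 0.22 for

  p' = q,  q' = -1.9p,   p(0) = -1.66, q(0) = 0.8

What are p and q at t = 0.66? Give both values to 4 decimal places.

-0.6902, 2.5971

Euler on (p,q): p_{n+1} = p_n + h·p', q_{n+1} = q_n + h·q'.
0.000000: (-1.660000, 0.800000); f=(0.800000, 3.154000) → (-1.484000, 1.493880)
0.220000: (-1.484000, 1.493880); f=(1.493880, 2.819600) → (-1.155346, 2.114192)
0.440000: (-1.155346, 2.114192); f=(2.114192, 2.195158) → (-0.690224, 2.597127)
(p(0.66), q(0.66)) ≈ (-0.6902, 2.5971)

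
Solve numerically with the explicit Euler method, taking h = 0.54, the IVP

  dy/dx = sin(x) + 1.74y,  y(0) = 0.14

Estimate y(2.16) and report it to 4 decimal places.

4.4890

Euler: y_{n+1} = y_n + h·f(x_n, y_n).
x=0.000000, y=0.140000: f=0.243600 → y ← 0.140000 + 0.54·0.243600 = 0.271544
x=0.540000, y=0.271544: f=0.986623 → y ← 0.271544 + 0.54·0.986623 = 0.804320
x=1.080000, y=0.804320: f=2.281475 → y ← 0.804320 + 0.54·2.281475 = 2.036317
x=1.620000, y=2.036317: f=4.541981 → y ← 2.036317 + 0.54·4.541981 = 4.488986
y(2.16) ≈ 4.4890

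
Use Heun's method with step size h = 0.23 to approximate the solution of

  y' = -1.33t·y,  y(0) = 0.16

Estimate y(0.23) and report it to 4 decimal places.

0.1544

Heun: k1 = f(t_n, y_n); k2 = f(t_n + h, y_n + h·k1); y_{n+1} = y_n + (h/2)·(k1 + k2).
t=0.000000, y=0.160000:
  k1 = f(0.000000, 0.160000) = 0.000000
  k2 = f(0.230000, 0.160000) = -0.048944
  y ← 0.160000 + (0.23/2)·(0.000000 + (-0.048944)) = 0.154371
y(0.23) ≈ 0.1544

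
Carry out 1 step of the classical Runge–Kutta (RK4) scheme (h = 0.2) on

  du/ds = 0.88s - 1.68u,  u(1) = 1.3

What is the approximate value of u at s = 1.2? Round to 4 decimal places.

RK4: k1 = f(s_n, u_n); k2 = f(s_n + h/2, u_n + (h/2)·k1); k3 = f(s_n + h/2, u_n + (h/2)·k2); k4 = f(s_n + h, u_n + h·k3); u_{n+1} = u_n + (h/6)·(k1 + 2k2 + 2k3 + k4).
s=1.000000, u=1.300000:
  k1 = f(1.000000, 1.300000) = -1.304000
  k2 = f(1.100000, 1.169600) = -0.996928
  k3 = f(1.100000, 1.200307) = -1.048516
  k4 = f(1.200000, 1.090297) = -0.775699
  u ← 1.300000 + (0.2/6)·(k1 + 2k2 + 2k3 + k4) = 1.094314
u(1.2) ≈ 1.0943

1.0943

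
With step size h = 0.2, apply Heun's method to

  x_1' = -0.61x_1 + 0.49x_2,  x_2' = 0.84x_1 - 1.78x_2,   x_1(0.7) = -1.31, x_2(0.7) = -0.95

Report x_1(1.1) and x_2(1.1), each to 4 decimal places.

Heun on (x_1,x_2): k1 = f(x_n, state_n); k2 = f(x_n + h, state_n + h·k1); state_{n+1} = state_n + (h/2)·(k1 + k2).
0.700000: (-1.310000, -0.950000)
  k1 = (0.333600, 0.590600)
  predictor → (-1.243280, -0.831880)
  k2 = (0.350780, 0.436391)
  → (-1.241562, -0.847301)
0.900000: (-1.241562, -0.847301)
  k1 = (0.342175, 0.465283)
  predictor → (-1.173127, -0.754244)
  k2 = (0.346028, 0.357128)
  → (-1.172742, -0.765060)
(x_1(1.1), x_2(1.1)) ≈ (-1.1727, -0.7651)

-1.1727, -0.7651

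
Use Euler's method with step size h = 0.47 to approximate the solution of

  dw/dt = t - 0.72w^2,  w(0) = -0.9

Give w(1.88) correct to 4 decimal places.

-1.9297

Euler: w_{n+1} = w_n + h·f(t_n, w_n).
t=0.000000, w=-0.900000: f=-0.583200 → w ← -0.900000 + 0.47·(-0.583200) = -1.174104
t=0.470000, w=-1.174104: f=-0.522535 → w ← -1.174104 + 0.47·(-0.522535) = -1.419695
t=0.940000, w=-1.419695: f=-0.511185 → w ← -1.419695 + 0.47·(-0.511185) = -1.659952
t=1.410000, w=-1.659952: f=-0.573918 → w ← -1.659952 + 0.47·(-0.573918) = -1.929693
w(1.88) ≈ -1.9297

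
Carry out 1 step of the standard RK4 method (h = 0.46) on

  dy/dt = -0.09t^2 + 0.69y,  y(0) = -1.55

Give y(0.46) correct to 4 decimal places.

RK4: k1 = f(t_n, y_n); k2 = f(t_n + h/2, y_n + (h/2)·k1); k3 = f(t_n + h/2, y_n + (h/2)·k2); k4 = f(t_n + h, y_n + h·k3); y_{n+1} = y_n + (h/6)·(k1 + 2k2 + 2k3 + k4).
t=0.000000, y=-1.550000:
  k1 = f(0.000000, -1.550000) = -1.069500
  k2 = f(0.230000, -1.795985) = -1.243991
  k3 = f(0.230000, -1.836118) = -1.271682
  k4 = f(0.460000, -2.134974) = -1.492176
  y ← -1.550000 + (0.46/6)·(k1 + 2k2 + 2k3 + k4) = -2.132132
y(0.46) ≈ -2.1321

-2.1321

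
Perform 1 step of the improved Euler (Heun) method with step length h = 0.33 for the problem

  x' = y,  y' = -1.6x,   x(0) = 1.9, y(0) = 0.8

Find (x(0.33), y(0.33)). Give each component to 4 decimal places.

1.9985, -0.2729

Heun on (x,y): k1 = f(t_n, state_n); k2 = f(t_n + h, state_n + h·k1); state_{n+1} = state_n + (h/2)·(k1 + k2).
0.000000: (1.900000, 0.800000)
  k1 = (0.800000, -3.040000)
  predictor → (2.164000, -0.203200)
  k2 = (-0.203200, -3.462400)
  → (1.998472, -0.272896)
(x(0.33), y(0.33)) ≈ (1.9985, -0.2729)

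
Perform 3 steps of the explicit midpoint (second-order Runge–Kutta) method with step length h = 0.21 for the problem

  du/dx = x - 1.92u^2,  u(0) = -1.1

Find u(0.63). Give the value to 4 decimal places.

Midpoint: k1 = f(x_n, u_n); k2 = f(x_n + h/2, u_n + (h/2)·k1); u_{n+1} = u_n + h·k2.
x=0.000000, u=-1.100000:
  k1 = f(0.000000, -1.100000) = -2.323200
  k2 = f(0.105000, -1.343936) = -3.362835
  u ← -1.100000 + 0.21·(-3.362835) = -1.806195
x=0.210000, u=-1.806195:
  k1 = f(0.210000, -1.806195) = -6.053696
  k2 = f(0.315000, -2.441833) = -11.133096
  u ← -1.806195 + 0.21·(-11.133096) = -4.144146
x=0.420000, u=-4.144146:
  k1 = f(0.420000, -4.144146) = -32.553969
  k2 = f(0.525000, -7.562312) = -109.277049
  u ← -4.144146 + 0.21·(-109.277049) = -27.092326
u(0.63) ≈ -27.0923

-27.0923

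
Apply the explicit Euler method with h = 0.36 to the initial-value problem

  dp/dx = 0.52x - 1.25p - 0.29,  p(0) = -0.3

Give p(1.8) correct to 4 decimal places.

0.1973

Euler: p_{n+1} = p_n + h·f(x_n, p_n).
x=0.000000, p=-0.300000: f=0.085000 → p ← -0.300000 + 0.36·0.085000 = -0.269400
x=0.360000, p=-0.269400: f=0.233950 → p ← -0.269400 + 0.36·0.233950 = -0.185178
x=0.720000, p=-0.185178: f=0.315872 → p ← -0.185178 + 0.36·0.315872 = -0.071464
x=1.080000, p=-0.071464: f=0.360930 → p ← -0.071464 + 0.36·0.360930 = 0.058471
x=1.440000, p=0.058471: f=0.385711 → p ← 0.058471 + 0.36·0.385711 = 0.197327
p(1.8) ≈ 0.1973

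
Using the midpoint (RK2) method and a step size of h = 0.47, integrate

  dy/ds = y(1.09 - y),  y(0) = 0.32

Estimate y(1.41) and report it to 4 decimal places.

0.7195

Midpoint: k1 = f(s_n, y_n); k2 = f(s_n + h/2, y_n + (h/2)·k1); y_{n+1} = y_n + h·k2.
s=0.000000, y=0.320000:
  k1 = f(0.000000, 0.320000) = 0.246400
  k2 = f(0.235000, 0.377904) = 0.269104
  y ← 0.320000 + 0.47·0.269104 = 0.446479
s=0.470000, y=0.446479:
  k1 = f(0.470000, 0.446479) = 0.287319
  k2 = f(0.705000, 0.513999) = 0.296064
  y ← 0.446479 + 0.47·0.296064 = 0.585629
s=0.940000, y=0.585629:
  k1 = f(0.940000, 0.585629) = 0.295374
  k2 = f(1.175000, 0.655042) = 0.284916
  y ← 0.585629 + 0.47·0.284916 = 0.719539
y(1.41) ≈ 0.7195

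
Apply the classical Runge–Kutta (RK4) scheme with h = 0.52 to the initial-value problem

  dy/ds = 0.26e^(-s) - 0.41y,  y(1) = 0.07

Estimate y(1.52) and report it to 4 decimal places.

RK4: k1 = f(s_n, y_n); k2 = f(s_n + h/2, y_n + (h/2)·k1); k3 = f(s_n + h/2, y_n + (h/2)·k2); k4 = f(s_n + h, y_n + h·k3); y_{n+1} = y_n + (h/6)·(k1 + 2k2 + 2k3 + k4).
s=1.000000, y=0.070000:
  k1 = f(1.000000, 0.070000) = 0.066949
  k2 = f(1.260000, 0.087407) = 0.037913
  k3 = f(1.260000, 0.079857) = 0.041008
  k4 = f(1.520000, 0.091324) = 0.019422
  y ← 0.070000 + (0.52/6)·(k1 + 2k2 + 2k3 + k4) = 0.091165
y(1.52) ≈ 0.0912

0.0912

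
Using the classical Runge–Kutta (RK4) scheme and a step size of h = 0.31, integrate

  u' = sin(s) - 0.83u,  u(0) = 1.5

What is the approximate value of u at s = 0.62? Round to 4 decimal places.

RK4: k1 = f(s_n, u_n); k2 = f(s_n + h/2, u_n + (h/2)·k1); k3 = f(s_n + h/2, u_n + (h/2)·k2); k4 = f(s_n + h, u_n + h·k3); u_{n+1} = u_n + (h/6)·(k1 + 2k2 + 2k3 + k4).
s=0.000000, u=1.500000:
  k1 = f(0.000000, 1.500000) = -1.245000
  k2 = f(0.155000, 1.307025) = -0.930451
  k3 = f(0.155000, 1.355780) = -0.970917
  k4 = f(0.310000, 1.199016) = -0.690124
  u ← 1.500000 + (0.31/6)·(k1 + 2k2 + 2k3 + k4) = 1.203544
s=0.310000, u=1.203544:
  k1 = f(0.310000, 1.203544) = -0.693883
  k2 = f(0.465000, 1.095992) = -0.461251
  k3 = f(0.465000, 1.132050) = -0.491179
  k4 = f(0.620000, 1.051278) = -0.291526
  u ← 1.203544 + (0.31/6)·(k1 + 2k2 + 2k3 + k4) = 1.054213
u(0.62) ≈ 1.0542

1.0542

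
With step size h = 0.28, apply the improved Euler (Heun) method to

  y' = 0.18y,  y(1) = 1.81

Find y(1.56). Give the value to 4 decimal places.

2.0019

Heun: k1 = f(x_n, y_n); k2 = f(x_n + h, y_n + h·k1); y_{n+1} = y_n + (h/2)·(k1 + k2).
x=1.000000, y=1.810000:
  k1 = f(1.000000, 1.810000) = 0.325800
  k2 = f(1.280000, 1.901224) = 0.342220
  y ← 1.810000 + (0.28/2)·(0.325800 + 0.342220) = 1.903523
x=1.280000, y=1.903523:
  k1 = f(1.280000, 1.903523) = 0.342634
  k2 = f(1.560000, 1.999460) = 0.359903
  y ← 1.903523 + (0.28/2)·(0.342634 + 0.359903) = 2.001878
y(1.56) ≈ 2.0019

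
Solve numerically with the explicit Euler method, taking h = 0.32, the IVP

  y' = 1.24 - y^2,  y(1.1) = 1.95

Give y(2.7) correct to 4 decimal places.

1.1137

Euler: y_{n+1} = y_n + h·f(t_n, y_n).
t=1.100000, y=1.950000: f=-2.562500 → y ← 1.950000 + 0.32·(-2.562500) = 1.130000
t=1.420000, y=1.130000: f=-0.036900 → y ← 1.130000 + 0.32·(-0.036900) = 1.118192
t=1.740000, y=1.118192: f=-0.010353 → y ← 1.118192 + 0.32·(-0.010353) = 1.114879
t=2.060000, y=1.114879: f=-0.002955 → y ← 1.114879 + 0.32·(-0.002955) = 1.113933
t=2.380000, y=1.113933: f=-0.000847 → y ← 1.113933 + 0.32·(-0.000847) = 1.113662
y(2.7) ≈ 1.1137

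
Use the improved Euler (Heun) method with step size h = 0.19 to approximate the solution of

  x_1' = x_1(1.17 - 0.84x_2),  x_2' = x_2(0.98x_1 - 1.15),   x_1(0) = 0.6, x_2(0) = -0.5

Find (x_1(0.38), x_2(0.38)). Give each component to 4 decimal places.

1.0756, -0.4362

Heun on (x_1,x_2): k1 = f(t_n, state_n); k2 = f(t_n + h, state_n + h·k1); state_{n+1} = state_n + (h/2)·(k1 + k2).
0.000000: (0.600000, -0.500000)
  k1 = (0.954000, 0.281000)
  predictor → (0.781260, -0.446610)
  k2 = (1.207166, 0.171661)
  → (0.805311, -0.456997)
0.190000: (0.805311, -0.456997)
  k1 = (1.251354, 0.164883)
  predictor → (1.043068, -0.425669)
  k2 = (1.593352, 0.054398)
  → (1.075558, -0.436166)
(x_1(0.38), x_2(0.38)) ≈ (1.0756, -0.4362)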